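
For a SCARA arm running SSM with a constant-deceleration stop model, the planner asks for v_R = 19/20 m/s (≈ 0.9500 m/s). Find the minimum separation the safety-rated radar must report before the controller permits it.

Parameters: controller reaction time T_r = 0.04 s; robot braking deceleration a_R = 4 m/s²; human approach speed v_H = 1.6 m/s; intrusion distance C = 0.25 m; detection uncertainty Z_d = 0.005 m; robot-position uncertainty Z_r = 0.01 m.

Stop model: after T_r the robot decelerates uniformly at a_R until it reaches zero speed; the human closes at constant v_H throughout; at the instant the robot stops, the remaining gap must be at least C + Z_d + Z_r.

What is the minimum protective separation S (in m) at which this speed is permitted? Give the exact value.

braking lasts T_s = (19/20)/4 = 0.2375 s
reaction-phase robot travel = 0.9500·0.0400 = 0.0380 m
braking distance = 0.9500²/(2·4.0000) = 0.1128 m
person approaches 1.6000·(0.0400+0.2375) = 0.4440 m
margins: 0.2500+0.0050+0.0100 = 0.2650 m
S_min ≈ 0.0380+0.1128+0.4440+0.2650  ⇒  S_min = 13757/16000 m

S_min = 13757/16000 m = 0.8598 m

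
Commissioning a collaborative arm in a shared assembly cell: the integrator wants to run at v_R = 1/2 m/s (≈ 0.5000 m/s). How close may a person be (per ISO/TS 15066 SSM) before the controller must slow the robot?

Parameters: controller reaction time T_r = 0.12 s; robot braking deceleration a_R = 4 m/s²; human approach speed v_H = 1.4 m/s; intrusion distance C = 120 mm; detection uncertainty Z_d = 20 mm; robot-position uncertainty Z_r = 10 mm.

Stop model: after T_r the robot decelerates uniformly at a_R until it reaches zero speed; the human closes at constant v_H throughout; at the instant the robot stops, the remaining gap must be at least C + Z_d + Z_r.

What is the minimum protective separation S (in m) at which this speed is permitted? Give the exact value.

S_min = 2337/4000 m = 0.5843 m

stop time T_s = (1/2)/4 = 0.1250 s
robot in T_r: 0.5000·0.1200 = 0.0600 m
braking distance = 0.5000²/(2·4.0000) = 0.0312 m
human closes 1.4000·0.2450 = 0.3430 m
margins: 0.1200+0.0200+0.0100 = 0.1500 m
S_min ≈ 0.0600+0.0312+0.3430+0.1500  ⇒  S_min = 2337/4000 m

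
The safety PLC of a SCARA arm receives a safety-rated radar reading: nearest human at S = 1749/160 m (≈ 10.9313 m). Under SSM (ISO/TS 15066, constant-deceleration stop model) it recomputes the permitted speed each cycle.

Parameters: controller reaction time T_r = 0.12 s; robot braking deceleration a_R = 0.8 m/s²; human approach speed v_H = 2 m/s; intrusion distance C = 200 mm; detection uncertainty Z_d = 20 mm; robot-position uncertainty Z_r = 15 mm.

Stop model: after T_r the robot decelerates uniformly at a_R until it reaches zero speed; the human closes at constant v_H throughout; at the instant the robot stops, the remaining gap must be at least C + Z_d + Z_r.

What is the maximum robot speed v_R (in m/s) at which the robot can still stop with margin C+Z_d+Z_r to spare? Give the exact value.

collect terms ⇒ (5/8)·v_R² + (131/50)·v_R + (-1673/160) = 0
  disc = (131/50)² − 4·(5/8)·(-1673/160) = 1320201/40000 ; √disc = 1149/200
  v_R = (−(131/50) + 1149/200) / (2·(5/8)) = 5/2 m/s
check:
braking lasts T_s = (5/2)/(4/5) = 3.1250 s
robot covers v_R·T_r = 2.5000·0.1200 = 0.3000 m before braking
braking distance = 2.5000²/(2·0.8000) = 3.9062 m
human closes 2.0000·3.2450 = 6.4900 m
residual clearance needed = 0.2000+0.0200+0.0150 = 0.2350 m
sum ≈ 0.3000+3.9062+6.4900+0.2350 ≈ 10.9313 m = S ✓

v_R_max = 5/2 m/s = 2.5000 m/s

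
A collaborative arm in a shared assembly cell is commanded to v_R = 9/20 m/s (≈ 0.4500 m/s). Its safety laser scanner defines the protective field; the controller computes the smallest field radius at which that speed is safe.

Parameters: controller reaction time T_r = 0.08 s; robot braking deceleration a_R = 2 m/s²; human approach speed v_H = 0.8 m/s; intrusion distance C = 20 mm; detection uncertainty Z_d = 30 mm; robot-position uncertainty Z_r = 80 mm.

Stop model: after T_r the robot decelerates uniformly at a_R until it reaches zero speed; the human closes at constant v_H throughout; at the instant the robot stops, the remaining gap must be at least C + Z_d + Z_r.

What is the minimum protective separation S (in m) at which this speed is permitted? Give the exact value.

S_min = 737/1600 m = 0.4606 m

T_s = v_R/a_R = (9/20)/2 = 0.2250 s
robot covers v_R·T_r = 0.4500·0.0800 = 0.0360 m before braking
robot covers 0.4500·0.2250 − ½·2.0000·0.2250² = 0.0506 m while stopping
person approaches 0.8000·(0.0800+0.2250) = 0.2440 m
C+Z_d+Z_r = 0.0200+0.0300+0.0800 = 0.1300 m
S_min ≈ 0.0360+0.0506+0.2440+0.1300  ⇒  S_min = 737/1600 m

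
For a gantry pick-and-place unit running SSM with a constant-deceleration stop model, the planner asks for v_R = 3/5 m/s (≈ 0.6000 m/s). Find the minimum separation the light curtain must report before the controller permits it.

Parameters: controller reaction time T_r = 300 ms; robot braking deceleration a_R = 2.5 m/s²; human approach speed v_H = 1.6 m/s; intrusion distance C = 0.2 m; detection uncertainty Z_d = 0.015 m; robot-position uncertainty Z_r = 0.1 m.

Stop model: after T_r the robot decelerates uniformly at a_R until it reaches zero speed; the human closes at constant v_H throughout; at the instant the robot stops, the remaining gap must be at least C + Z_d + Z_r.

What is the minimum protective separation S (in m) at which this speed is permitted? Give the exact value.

braking lasts T_s = (3/5)/(5/2) = 0.2400 s
robot in T_r: 0.6000·0.3000 = 0.1800 m
braking distance = 0.6000²/(2·2.5000) = 0.0720 m
human closes 1.6000·0.5400 = 0.8640 m
C+Z_d+Z_r = 0.2000+0.0150+0.1000 = 0.3150 m
S_min ≈ 0.1800+0.0720+0.8640+0.3150  ⇒  S_min = 1431/1000 m

S_min = 1431/1000 m = 1.4310 m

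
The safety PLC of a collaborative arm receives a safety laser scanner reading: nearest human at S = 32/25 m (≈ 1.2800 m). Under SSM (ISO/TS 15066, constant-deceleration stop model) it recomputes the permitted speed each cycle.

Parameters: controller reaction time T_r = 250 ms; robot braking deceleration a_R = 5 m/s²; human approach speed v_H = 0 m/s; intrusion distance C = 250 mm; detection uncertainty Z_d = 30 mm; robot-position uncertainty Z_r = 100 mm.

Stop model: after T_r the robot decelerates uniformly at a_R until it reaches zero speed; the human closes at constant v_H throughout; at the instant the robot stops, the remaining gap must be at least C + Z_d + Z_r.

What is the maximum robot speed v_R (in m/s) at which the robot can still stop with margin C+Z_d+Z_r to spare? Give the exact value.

quadratic (1/10)·v² + (1/4)·v + (-9/10) = 0
  disc = (1/4)² − 4·(1/10)·(-9/10) = 169/400 ; √disc = 13/20
  v_R = (−(1/4) + 13/20) / (2·(1/10)) = 2 m/s
check:
T_s = v_R/a_R = 2/5 = 0.4000 s
reaction-phase robot travel = 2.0000·0.2500 = 0.5000 m
robot under decel: 2.0000²/(2·5.0000) = 0.4000 m
human over T_r+T_s: 0.0000·(0.2500+0.4000) = 0.0000 m
residual clearance needed = 0.2500+0.0300+0.1000 = 0.3800 m
sum ≈ 0.5000+0.4000+0.0000+0.3800 ≈ 1.2800 m = S ✓

v_R_max = 2 m/s = 2.0000 m/s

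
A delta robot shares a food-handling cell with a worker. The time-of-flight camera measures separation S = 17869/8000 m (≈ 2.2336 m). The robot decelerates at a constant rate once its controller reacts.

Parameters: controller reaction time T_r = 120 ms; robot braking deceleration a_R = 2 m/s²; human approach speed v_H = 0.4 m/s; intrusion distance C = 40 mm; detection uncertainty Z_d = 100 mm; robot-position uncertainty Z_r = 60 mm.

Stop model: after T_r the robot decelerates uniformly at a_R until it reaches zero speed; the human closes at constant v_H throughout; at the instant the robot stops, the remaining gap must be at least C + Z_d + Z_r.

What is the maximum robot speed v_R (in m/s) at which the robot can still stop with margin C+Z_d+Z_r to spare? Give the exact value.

at the boundary: (1/4)·v² + (8/25)·v + (-3177/1600) = 0
  disc = (8/25)² − 4·(1/4)·(-3177/1600) = 83521/40000 ; √disc = 289/200
  v_R = (−(8/25) + 289/200) / (2·(1/4)) = 9/4 m/s
check:
braking lasts T_s = (9/4)/2 = 1.1250 s
robot in T_r: 2.2500·0.1200 = 0.2700 m
robot under decel: 2.2500²/(2·2.0000) = 1.2656 m
person approaches 0.4000·(0.1200+1.1250) = 0.4980 m
margins: 0.0400+0.1000+0.0600 = 0.2000 m
sum ≈ 0.2700+1.2656+0.4980+0.2000 ≈ 2.2336 m = S ✓

v_R_max = 9/4 m/s = 2.2500 m/s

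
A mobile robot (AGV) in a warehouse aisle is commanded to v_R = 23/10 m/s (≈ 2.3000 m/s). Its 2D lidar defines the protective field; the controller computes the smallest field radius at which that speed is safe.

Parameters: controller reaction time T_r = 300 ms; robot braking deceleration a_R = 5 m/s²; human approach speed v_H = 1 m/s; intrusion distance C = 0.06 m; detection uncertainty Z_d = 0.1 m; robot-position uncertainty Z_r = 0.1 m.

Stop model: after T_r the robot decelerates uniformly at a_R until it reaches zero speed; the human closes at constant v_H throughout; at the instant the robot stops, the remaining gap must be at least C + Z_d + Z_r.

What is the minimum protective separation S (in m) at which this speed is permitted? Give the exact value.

braking lasts T_s = (23/10)/5 = 0.4600 s
reaction-phase robot travel = 2.3000·0.3000 = 0.6900 m
robot under decel: 2.3000²/(2·5.0000) = 0.5290 m
human closes 1.0000·0.7600 = 0.7600 m
margins: 0.0600+0.1000+0.1000 = 0.2600 m
S_min ≈ 0.6900+0.5290+0.7600+0.2600  ⇒  S_min = 2239/1000 m

S_min = 2239/1000 m = 2.2390 m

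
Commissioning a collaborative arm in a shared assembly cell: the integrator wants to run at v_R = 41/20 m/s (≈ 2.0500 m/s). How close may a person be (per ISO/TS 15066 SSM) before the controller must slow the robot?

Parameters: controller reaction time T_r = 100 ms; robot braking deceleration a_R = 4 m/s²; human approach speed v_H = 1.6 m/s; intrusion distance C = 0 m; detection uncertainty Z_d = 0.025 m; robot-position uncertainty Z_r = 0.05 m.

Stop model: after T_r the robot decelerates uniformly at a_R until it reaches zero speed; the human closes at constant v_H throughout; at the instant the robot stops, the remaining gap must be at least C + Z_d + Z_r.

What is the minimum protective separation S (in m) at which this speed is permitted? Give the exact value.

T_s = v_R/a_R = (41/20)/4 = 0.5125 s
reaction-phase robot travel = 2.0500·0.1000 = 0.2050 m
robot covers 2.0500·0.5125 − ½·4.0000·0.5125² = 0.5253 m while stopping
person approaches 1.6000·(0.1000+0.5125) = 0.9800 m
margins: 0.0000+0.0250+0.0500 = 0.0750 m
S_min ≈ 0.2050+0.5253+0.9800+0.0750  ⇒  S_min = 5713/3200 m

S_min = 5713/3200 m = 1.7853 m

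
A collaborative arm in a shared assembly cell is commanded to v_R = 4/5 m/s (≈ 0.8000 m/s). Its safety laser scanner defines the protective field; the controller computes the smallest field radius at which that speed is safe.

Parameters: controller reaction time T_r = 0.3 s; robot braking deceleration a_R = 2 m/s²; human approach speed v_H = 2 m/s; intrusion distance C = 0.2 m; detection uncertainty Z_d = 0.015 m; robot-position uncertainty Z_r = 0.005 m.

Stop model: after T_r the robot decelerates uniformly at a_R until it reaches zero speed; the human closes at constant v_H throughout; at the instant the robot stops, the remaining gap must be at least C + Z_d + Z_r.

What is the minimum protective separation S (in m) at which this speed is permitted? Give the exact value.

braking lasts T_s = (4/5)/2 = 0.4000 s
reaction-phase robot travel = 0.8000·0.3000 = 0.2400 m
braking distance = 0.8000²/(2·2.0000) = 0.1600 m
person approaches 2.0000·(0.3000+0.4000) = 1.4000 m
C+Z_d+Z_r = 0.2000+0.0150+0.0050 = 0.2200 m
S_min ≈ 0.2400+0.1600+1.4000+0.2200  ⇒  S_min = 101/50 m

S_min = 101/50 m = 2.0200 m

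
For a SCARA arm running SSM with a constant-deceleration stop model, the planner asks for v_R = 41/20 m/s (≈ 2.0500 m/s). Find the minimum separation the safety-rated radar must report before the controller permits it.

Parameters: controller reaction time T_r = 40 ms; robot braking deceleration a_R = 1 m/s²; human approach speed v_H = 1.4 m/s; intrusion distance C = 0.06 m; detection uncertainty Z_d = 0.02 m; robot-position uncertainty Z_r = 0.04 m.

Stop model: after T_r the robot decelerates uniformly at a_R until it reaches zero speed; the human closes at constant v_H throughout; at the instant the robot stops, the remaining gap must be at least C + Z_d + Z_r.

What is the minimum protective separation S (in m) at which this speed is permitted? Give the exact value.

T_s = v_R/a_R = (41/20)/1 = 2.0500 s
reaction-phase robot travel = 2.0500·0.0400 = 0.0820 m
robot covers 2.0500·2.0500 − ½·1.0000·2.0500² = 2.1012 m while stopping
human over T_r+T_s: 1.4000·(0.0400+2.0500) = 2.9260 m
C+Z_d+Z_r = 0.0600+0.0200+0.0400 = 0.1200 m
S_min ≈ 0.0820+2.1012+2.9260+0.1200  ⇒  S_min = 20917/4000 m

S_min = 20917/4000 m = 5.2293 m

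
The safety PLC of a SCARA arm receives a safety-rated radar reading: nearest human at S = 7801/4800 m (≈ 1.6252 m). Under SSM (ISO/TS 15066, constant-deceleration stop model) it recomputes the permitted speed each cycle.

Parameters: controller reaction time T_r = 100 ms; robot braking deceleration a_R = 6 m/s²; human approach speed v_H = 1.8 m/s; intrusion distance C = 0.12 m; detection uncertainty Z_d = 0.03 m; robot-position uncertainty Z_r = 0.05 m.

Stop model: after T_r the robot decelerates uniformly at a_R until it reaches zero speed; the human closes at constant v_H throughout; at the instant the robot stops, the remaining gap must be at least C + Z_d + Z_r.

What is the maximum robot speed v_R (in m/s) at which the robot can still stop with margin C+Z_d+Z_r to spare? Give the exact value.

collect terms ⇒ (1/12)·v_R² + (2/5)·v_R + (-5977/4800) = 0
  disc = (2/5)² − 4·(1/12)·(-5977/4800) = 8281/14400 ; √disc = 91/120
  v_R = (−(2/5) + 91/120) / (2·(1/12)) = 43/20 m/s
check:
stop time T_s = (43/20)/6 = 0.3583 s
robot in T_r: 2.1500·0.1000 = 0.2150 m
braking distance = 2.1500²/(2·6.0000) = 0.3852 m
person approaches 1.8000·(0.1000+0.3583) = 0.8250 m
C+Z_d+Z_r = 0.1200+0.0300+0.0500 = 0.2000 m
sum ≈ 0.2150+0.3852+0.8250+0.2000 ≈ 1.6252 m = S ✓

v_R_max = 43/20 m/s = 2.1500 m/s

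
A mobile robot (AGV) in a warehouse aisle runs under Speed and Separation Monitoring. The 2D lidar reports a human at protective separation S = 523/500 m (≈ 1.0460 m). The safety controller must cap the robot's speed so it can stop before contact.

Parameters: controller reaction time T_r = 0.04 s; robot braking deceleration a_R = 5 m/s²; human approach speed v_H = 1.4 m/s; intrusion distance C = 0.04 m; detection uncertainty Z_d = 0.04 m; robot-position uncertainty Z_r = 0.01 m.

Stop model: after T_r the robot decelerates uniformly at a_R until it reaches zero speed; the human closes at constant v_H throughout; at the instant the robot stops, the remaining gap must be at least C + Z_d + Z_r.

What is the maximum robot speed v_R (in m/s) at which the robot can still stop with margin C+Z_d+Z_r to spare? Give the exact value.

at the boundary: (1/10)·v² + (8/25)·v + (-9/10) = 0
  disc = (8/25)² − 4·(1/10)·(-9/10) = 289/625 ; √disc = 17/25
  v_R = (−(8/25) + 17/25) / (2·(1/10)) = 9/5 m/s
check:
stop time T_s = (9/5)/5 = 0.3600 s
robot in T_r: 1.8000·0.0400 = 0.0720 m
braking distance = 1.8000²/(2·5.0000) = 0.3240 m
human over T_r+T_s: 1.4000·(0.0400+0.3600) = 0.5600 m
residual clearance needed = 0.0400+0.0400+0.0100 = 0.0900 m
sum ≈ 0.0720+0.3240+0.5600+0.0900 ≈ 1.0460 m = S ✓

v_R_max = 9/5 m/s = 1.8000 m/s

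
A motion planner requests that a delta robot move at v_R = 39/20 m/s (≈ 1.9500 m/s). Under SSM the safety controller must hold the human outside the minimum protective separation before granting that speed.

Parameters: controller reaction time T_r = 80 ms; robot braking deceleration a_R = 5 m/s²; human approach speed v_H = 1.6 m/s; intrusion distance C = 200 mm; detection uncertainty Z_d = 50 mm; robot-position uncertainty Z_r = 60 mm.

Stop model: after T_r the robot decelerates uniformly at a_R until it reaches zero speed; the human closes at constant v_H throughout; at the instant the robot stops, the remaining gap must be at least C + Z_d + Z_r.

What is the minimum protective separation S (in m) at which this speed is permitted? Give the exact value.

stop time T_s = (39/20)/5 = 0.3900 s
robot in T_r: 1.9500·0.0800 = 0.1560 m
robot under decel: 1.9500²/(2·5.0000) = 0.3802 m
human over T_r+T_s: 1.6000·(0.0800+0.3900) = 0.7520 m
C+Z_d+Z_r = 0.2000+0.0500+0.0600 = 0.3100 m
S_min ≈ 0.1560+0.3802+0.7520+0.3100  ⇒  S_min = 6393/4000 m

S_min = 6393/4000 m = 1.5982 m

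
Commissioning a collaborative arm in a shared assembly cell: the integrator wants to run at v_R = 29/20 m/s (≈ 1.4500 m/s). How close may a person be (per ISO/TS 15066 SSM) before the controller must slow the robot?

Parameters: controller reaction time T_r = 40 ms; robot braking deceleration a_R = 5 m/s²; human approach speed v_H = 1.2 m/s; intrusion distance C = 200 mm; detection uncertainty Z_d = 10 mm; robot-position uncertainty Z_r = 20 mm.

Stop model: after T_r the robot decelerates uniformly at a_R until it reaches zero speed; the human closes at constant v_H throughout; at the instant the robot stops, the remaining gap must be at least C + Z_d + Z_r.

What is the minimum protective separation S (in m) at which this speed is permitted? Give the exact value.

S_min = 3577/4000 m = 0.8942 m

braking lasts T_s = (29/20)/5 = 0.2900 s
reaction-phase robot travel = 1.4500·0.0400 = 0.0580 m
robot under decel: 1.4500²/(2·5.0000) = 0.2102 m
human closes 1.2000·0.3300 = 0.3960 m
residual clearance needed = 0.2000+0.0100+0.0200 = 0.2300 m
S_min ≈ 0.0580+0.2102+0.3960+0.2300  ⇒  S_min = 3577/4000 m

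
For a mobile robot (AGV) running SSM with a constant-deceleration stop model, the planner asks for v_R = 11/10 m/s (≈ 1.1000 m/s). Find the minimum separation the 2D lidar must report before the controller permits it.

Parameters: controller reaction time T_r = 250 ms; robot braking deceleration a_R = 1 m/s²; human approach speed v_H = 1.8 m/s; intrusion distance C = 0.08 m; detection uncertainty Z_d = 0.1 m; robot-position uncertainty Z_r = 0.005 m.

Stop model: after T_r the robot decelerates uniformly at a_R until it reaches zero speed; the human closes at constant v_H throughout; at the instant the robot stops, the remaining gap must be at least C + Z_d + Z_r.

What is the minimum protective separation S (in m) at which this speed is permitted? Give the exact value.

S_min = 699/200 m = 3.4950 m

T_s = v_R/a_R = (11/10)/1 = 1.1000 s
reaction-phase robot travel = 1.1000·0.2500 = 0.2750 m
braking distance = 1.1000²/(2·1.0000) = 0.6050 m
human over T_r+T_s: 1.8000·(0.2500+1.1000) = 2.4300 m
C+Z_d+Z_r = 0.0800+0.1000+0.0050 = 0.1850 m
S_min ≈ 0.2750+0.6050+2.4300+0.1850  ⇒  S_min = 699/200 m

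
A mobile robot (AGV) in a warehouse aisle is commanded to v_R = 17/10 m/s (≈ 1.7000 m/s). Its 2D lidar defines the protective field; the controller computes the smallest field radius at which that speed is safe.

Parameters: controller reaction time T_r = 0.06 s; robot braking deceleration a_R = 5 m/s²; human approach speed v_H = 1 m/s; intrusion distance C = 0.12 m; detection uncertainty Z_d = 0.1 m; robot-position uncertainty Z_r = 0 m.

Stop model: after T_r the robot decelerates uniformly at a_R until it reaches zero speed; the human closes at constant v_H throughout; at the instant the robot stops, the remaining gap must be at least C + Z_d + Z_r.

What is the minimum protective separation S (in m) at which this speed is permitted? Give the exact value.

braking lasts T_s = (17/10)/5 = 0.3400 s
robot covers v_R·T_r = 1.7000·0.0600 = 0.1020 m before braking
robot covers 1.7000·0.3400 − ½·5.0000·0.3400² = 0.2890 m while stopping
human closes 1.0000·0.4000 = 0.4000 m
C+Z_d+Z_r = 0.1200+0.1000+0.0000 = 0.2200 m
S_min ≈ 0.1020+0.2890+0.4000+0.2200  ⇒  S_min = 1011/1000 m

S_min = 1011/1000 m = 1.0110 m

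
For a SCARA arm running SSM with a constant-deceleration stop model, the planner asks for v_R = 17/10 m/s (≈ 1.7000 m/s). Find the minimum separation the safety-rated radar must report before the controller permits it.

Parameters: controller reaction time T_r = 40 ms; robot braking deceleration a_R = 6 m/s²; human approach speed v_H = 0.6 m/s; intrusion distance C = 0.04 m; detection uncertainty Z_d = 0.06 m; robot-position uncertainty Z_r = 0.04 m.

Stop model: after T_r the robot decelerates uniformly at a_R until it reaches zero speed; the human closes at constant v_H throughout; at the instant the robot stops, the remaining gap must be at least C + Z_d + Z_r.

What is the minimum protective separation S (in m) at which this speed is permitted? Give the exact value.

stop time T_s = (17/10)/6 = 0.2833 s
robot in T_r: 1.7000·0.0400 = 0.0680 m
robot covers 1.7000·0.2833 − ½·6.0000·0.2833² = 0.2408 m while stopping
human over T_r+T_s: 0.6000·(0.0400+0.2833) = 0.1940 m
C+Z_d+Z_r = 0.0400+0.0600+0.0400 = 0.1400 m
S_min ≈ 0.0680+0.2408+0.1940+0.1400  ⇒  S_min = 3857/6000 m

S_min = 3857/6000 m = 0.6428 m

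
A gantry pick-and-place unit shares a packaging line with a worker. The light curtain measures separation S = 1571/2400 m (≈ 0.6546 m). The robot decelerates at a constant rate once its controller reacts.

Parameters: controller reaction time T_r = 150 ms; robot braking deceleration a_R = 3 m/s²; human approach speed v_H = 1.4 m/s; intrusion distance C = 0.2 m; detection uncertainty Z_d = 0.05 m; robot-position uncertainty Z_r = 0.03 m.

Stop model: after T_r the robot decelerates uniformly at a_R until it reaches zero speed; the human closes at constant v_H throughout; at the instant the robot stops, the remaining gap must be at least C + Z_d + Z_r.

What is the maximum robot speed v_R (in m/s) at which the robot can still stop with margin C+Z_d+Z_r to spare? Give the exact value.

at the boundary: (1/6)·v² + (37/60)·v + (-79/480) = 0
  disc = (37/60)² − 4·(1/6)·(-79/480) = 49/100 ; √disc = 7/10
  v_R = (−(37/60) + 7/10) / (2·(1/6)) = 1/4 m/s
check:
braking lasts T_s = (1/4)/3 = 0.0833 s
robot in T_r: 0.2500·0.1500 = 0.0375 m
robot covers 0.2500·0.0833 − ½·3.0000·0.0833² = 0.0104 m while stopping
human over T_r+T_s: 1.4000·(0.1500+0.0833) = 0.3267 m
residual clearance needed = 0.2000+0.0500+0.0300 = 0.2800 m
sum ≈ 0.0375+0.0104+0.3267+0.2800 ≈ 0.6546 m = S ✓

v_R_max = 1/4 m/s = 0.2500 m/s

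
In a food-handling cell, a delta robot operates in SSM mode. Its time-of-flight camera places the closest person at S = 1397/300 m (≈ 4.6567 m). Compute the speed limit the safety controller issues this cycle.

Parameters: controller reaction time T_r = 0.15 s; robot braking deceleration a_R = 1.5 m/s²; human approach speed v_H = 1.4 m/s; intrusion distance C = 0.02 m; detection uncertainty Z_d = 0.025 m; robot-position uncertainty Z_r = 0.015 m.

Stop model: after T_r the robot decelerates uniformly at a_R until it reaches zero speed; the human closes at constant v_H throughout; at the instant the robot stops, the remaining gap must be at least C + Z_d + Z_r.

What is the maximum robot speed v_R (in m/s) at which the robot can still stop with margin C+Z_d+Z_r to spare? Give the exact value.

v_R_max = 47/20 m/s = 2.3500 m/s

collect terms ⇒ (1/3)·v_R² + (13/12)·v_R + (-329/75) = 0
  disc = (13/12)² − 4·(1/3)·(-329/75) = 2809/400 ; √disc = 53/20
  v_R = (−(13/12) + 53/20) / (2·(1/3)) = 47/20 m/s
check:
stop time T_s = (47/20)/(3/2) = 1.5667 s
robot in T_r: 2.3500·0.1500 = 0.3525 m
robot covers 2.3500·1.5667 − ½·1.5000·1.5667² = 1.8408 m while stopping
person approaches 1.4000·(0.1500+1.5667) = 2.4033 m
margins: 0.0200+0.0250+0.0150 = 0.0600 m
sum ≈ 0.3525+1.8408+2.4033+0.0600 ≈ 4.6567 m = S ✓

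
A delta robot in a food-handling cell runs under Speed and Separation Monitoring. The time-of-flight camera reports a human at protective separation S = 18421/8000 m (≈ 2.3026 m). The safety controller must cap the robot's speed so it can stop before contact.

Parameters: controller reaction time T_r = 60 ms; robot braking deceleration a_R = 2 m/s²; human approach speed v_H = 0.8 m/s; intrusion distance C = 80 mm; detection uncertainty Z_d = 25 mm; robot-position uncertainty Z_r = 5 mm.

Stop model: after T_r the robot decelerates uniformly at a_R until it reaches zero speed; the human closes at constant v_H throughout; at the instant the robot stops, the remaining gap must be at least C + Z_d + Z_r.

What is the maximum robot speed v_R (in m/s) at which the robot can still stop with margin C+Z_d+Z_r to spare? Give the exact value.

v_R_max = 43/20 m/s = 2.1500 m/s

at the boundary: (1/4)·v² + (23/50)·v + (-17157/8000) = 0
  disc = (23/50)² − 4·(1/4)·(-17157/8000) = 94249/40000 ; √disc = 307/200
  v_R = (−(23/50) + 307/200) / (2·(1/4)) = 43/20 m/s
check:
T_s = v_R/a_R = (43/20)/2 = 1.0750 s
robot covers v_R·T_r = 2.1500·0.0600 = 0.1290 m before braking
braking distance = 2.1500²/(2·2.0000) = 1.1556 m
human over T_r+T_s: 0.8000·(0.0600+1.0750) = 0.9080 m
margins: 0.0800+0.0250+0.0050 = 0.1100 m
sum ≈ 0.1290+1.1556+0.9080+0.1100 ≈ 2.3026 m = S ✓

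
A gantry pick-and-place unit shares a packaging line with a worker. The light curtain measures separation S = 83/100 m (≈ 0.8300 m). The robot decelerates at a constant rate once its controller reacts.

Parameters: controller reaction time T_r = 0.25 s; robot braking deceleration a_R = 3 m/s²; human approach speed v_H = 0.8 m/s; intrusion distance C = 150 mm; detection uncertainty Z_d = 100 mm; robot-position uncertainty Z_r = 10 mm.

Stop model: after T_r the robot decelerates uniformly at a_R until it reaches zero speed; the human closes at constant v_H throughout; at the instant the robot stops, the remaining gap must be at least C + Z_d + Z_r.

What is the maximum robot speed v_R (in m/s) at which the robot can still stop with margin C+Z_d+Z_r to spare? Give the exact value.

v_R_max = 3/5 m/s = 0.6000 m/s

at the boundary: (1/6)·v² + (31/60)·v + (-37/100) = 0
  disc = (31/60)² − 4·(1/6)·(-37/100) = 1849/3600 ; √disc = 43/60
  v_R = (−(31/60) + 43/60) / (2·(1/6)) = 3/5 m/s
check:
braking lasts T_s = (3/5)/3 = 0.2000 s
robot covers v_R·T_r = 0.6000·0.2500 = 0.1500 m before braking
robot covers 0.6000·0.2000 − ½·3.0000·0.2000² = 0.0600 m while stopping
human closes 0.8000·0.4500 = 0.3600 m
C+Z_d+Z_r = 0.1500+0.1000+0.0100 = 0.2600 m
sum ≈ 0.1500+0.0600+0.3600+0.2600 ≈ 0.8300 m = S ✓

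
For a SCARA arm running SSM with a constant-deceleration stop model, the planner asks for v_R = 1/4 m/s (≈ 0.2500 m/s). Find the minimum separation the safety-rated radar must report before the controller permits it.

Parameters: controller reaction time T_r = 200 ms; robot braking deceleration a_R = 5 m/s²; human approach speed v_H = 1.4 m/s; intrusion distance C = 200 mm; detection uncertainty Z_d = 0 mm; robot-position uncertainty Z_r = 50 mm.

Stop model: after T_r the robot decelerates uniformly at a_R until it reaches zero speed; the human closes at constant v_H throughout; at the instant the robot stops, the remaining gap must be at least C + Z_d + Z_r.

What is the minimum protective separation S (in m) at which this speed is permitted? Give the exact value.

T_s = v_R/a_R = (1/4)/5 = 0.0500 s
reaction-phase robot travel = 0.2500·0.2000 = 0.0500 m
robot under decel: 0.2500²/(2·5.0000) = 0.0063 m
person approaches 1.4000·(0.2000+0.0500) = 0.3500 m
residual clearance needed = 0.2000+0.0000+0.0500 = 0.2500 m
S_min ≈ 0.0500+0.0063+0.3500+0.2500  ⇒  S_min = 21/32 m

S_min = 21/32 m = 0.6562 m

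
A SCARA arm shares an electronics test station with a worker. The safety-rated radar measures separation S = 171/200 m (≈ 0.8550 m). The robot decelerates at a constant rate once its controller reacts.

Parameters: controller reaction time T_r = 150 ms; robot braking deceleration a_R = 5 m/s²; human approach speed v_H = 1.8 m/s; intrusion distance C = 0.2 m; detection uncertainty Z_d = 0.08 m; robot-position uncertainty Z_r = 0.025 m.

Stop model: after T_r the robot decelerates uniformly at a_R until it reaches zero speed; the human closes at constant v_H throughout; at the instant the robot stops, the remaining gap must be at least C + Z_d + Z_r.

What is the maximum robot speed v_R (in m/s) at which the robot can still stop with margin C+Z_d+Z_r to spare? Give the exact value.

quadratic (1/10)·v² + (51/100)·v + (-7/25) = 0
  disc = (51/100)² − 4·(1/10)·(-7/25) = 3721/10000 ; √disc = 61/100
  v_R = (−(51/100) + 61/100) / (2·(1/10)) = 1/2 m/s
check:
T_s = v_R/a_R = (1/2)/5 = 0.1000 s
reaction-phase robot travel = 0.5000·0.1500 = 0.0750 m
robot covers 0.5000·0.1000 − ½·5.0000·0.1000² = 0.0250 m while stopping
human closes 1.8000·0.2500 = 0.4500 m
C+Z_d+Z_r = 0.2000+0.0800+0.0250 = 0.3050 m
sum ≈ 0.0750+0.0250+0.4500+0.3050 ≈ 0.8550 m = S ✓

v_R_max = 1/2 m/s = 0.5000 m/s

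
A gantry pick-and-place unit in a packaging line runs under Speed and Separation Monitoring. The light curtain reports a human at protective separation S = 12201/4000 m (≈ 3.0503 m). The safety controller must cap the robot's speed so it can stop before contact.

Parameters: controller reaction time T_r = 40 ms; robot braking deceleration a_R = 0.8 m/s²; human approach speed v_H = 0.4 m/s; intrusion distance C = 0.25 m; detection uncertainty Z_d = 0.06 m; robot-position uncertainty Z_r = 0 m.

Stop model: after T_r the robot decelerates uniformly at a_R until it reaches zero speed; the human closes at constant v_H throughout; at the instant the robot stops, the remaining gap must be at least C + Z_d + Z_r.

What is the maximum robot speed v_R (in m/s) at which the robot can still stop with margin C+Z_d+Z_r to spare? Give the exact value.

collect terms ⇒ (5/8)·v_R² + (27/50)·v_R + (-10897/4000) = 0
  disc = (27/50)² − 4·(5/8)·(-10897/4000) = 284089/40000 ; √disc = 533/200
  v_R = (−(27/50) + 533/200) / (2·(5/8)) = 17/10 m/s
check:
T_s = v_R/a_R = (17/10)/(4/5) = 2.1250 s
robot in T_r: 1.7000·0.0400 = 0.0680 m
robot covers 1.7000·2.1250 − ½·0.8000·2.1250² = 1.8062 m while stopping
person approaches 0.4000·(0.0400+2.1250) = 0.8660 m
margins: 0.2500+0.0600+0.0000 = 0.3100 m
sum ≈ 0.0680+1.8062+0.8660+0.3100 ≈ 3.0503 m = S ✓

v_R_max = 17/10 m/s = 1.7000 m/s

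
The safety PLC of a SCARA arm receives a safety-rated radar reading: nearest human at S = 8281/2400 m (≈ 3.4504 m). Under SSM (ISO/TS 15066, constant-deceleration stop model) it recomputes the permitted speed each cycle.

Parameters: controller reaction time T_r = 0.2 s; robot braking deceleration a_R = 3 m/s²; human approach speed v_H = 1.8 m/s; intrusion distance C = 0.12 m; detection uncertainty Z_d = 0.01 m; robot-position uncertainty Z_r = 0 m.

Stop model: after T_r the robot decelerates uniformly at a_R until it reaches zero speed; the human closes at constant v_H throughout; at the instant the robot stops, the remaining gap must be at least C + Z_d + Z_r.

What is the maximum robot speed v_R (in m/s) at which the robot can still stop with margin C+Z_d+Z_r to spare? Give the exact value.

v_R_max = 49/20 m/s = 2.4500 m/s

at the boundary: (1/6)·v² + (4/5)·v + (-1421/480) = 0
  disc = (4/5)² − 4·(1/6)·(-1421/480) = 9409/3600 ; √disc = 97/60
  v_R = (−(4/5) + 97/60) / (2·(1/6)) = 49/20 m/s
check:
braking lasts T_s = (49/20)/3 = 0.8167 s
reaction-phase robot travel = 2.4500·0.2000 = 0.4900 m
robot covers 2.4500·0.8167 − ½·3.0000·0.8167² = 1.0004 m while stopping
human closes 1.8000·1.0167 = 1.8300 m
margins: 0.1200+0.0100+0.0000 = 0.1300 m
sum ≈ 0.4900+1.0004+1.8300+0.1300 ≈ 3.4504 m = S ✓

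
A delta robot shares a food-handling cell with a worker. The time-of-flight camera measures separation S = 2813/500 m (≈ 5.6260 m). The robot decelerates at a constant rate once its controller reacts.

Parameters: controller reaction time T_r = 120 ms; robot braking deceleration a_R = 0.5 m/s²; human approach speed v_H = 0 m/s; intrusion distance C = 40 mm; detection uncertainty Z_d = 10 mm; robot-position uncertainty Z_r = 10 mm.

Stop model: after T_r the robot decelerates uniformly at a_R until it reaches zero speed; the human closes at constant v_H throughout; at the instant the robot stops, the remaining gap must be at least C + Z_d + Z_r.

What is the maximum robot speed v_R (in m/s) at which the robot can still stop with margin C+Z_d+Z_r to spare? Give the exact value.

at the boundary: (1)·v² + (3/25)·v + (-2783/500) = 0
  disc = (3/25)² − 4·(1)·(-2783/500) = 13924/625 ; √disc = 118/25
  v_R = (−(3/25) + 118/25) / (2·(1)) = 23/10 m/s
check:
braking lasts T_s = (23/10)/(1/2) = 4.6000 s
robot in T_r: 2.3000·0.1200 = 0.2760 m
braking distance = 2.3000²/(2·0.5000) = 5.2900 m
person approaches 0.0000·(0.1200+4.6000) = 0.0000 m
residual clearance needed = 0.0400+0.0100+0.0100 = 0.0600 m
sum ≈ 0.2760+5.2900+0.0000+0.0600 ≈ 5.6260 m = S ✓

v_R_max = 23/10 m/s = 2.3000 m/s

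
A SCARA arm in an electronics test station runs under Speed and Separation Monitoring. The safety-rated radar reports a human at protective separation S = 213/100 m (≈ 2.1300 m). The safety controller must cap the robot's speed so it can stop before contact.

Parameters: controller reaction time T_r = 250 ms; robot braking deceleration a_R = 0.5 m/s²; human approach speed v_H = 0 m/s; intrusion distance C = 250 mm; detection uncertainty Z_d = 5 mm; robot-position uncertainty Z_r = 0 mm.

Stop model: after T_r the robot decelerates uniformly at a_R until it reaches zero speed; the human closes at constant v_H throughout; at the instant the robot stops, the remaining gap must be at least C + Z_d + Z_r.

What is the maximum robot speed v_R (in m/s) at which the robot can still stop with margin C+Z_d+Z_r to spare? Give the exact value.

collect terms ⇒ (1)·v_R² + (1/4)·v_R + (-15/8) = 0
  disc = (1/4)² − 4·(1)·(-15/8) = 121/16 ; √disc = 11/4
  v_R = (−(1/4) + 11/4) / (2·(1)) = 5/4 m/s
check:
braking lasts T_s = (5/4)/(1/2) = 2.5000 s
reaction-phase robot travel = 1.2500·0.2500 = 0.3125 m
robot covers 1.2500·2.5000 − ½·0.5000·2.5000² = 1.5625 m while stopping
human over T_r+T_s: 0.0000·(0.2500+2.5000) = 0.0000 m
residual clearance needed = 0.2500+0.0050+0.0000 = 0.2550 m
sum ≈ 0.3125+1.5625+0.0000+0.2550 ≈ 2.1300 m = S ✓

v_R_max = 5/4 m/s = 1.2500 m/s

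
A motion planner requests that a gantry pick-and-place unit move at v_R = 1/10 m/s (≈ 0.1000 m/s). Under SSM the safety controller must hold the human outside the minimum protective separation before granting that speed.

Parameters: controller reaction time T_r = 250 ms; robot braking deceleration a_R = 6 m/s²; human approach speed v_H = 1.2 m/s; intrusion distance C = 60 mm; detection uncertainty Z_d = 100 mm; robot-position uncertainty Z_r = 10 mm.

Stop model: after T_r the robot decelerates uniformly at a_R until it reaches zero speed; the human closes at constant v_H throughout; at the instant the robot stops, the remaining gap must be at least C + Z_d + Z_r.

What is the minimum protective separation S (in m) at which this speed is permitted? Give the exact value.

S_min = 619/1200 m = 0.5158 m

stop time T_s = (1/10)/6 = 0.0167 s
robot in T_r: 0.1000·0.2500 = 0.0250 m
robot under decel: 0.1000²/(2·6.0000) = 0.0008 m
human closes 1.2000·0.2667 = 0.3200 m
residual clearance needed = 0.0600+0.1000+0.0100 = 0.1700 m
S_min ≈ 0.0250+0.0008+0.3200+0.1700  ⇒  S_min = 619/1200 m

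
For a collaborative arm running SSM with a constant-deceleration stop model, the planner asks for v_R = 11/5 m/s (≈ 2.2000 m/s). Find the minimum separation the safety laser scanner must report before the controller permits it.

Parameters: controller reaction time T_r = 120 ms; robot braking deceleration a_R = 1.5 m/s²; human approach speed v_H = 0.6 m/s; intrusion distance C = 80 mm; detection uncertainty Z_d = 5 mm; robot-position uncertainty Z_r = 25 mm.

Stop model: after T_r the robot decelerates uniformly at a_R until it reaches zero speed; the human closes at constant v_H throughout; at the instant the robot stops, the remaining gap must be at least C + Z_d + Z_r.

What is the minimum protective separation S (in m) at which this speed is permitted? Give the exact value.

T_s = v_R/a_R = (11/5)/(3/2) = 1.4667 s
robot covers v_R·T_r = 2.2000·0.1200 = 0.2640 m before braking
braking distance = 2.2000²/(2·1.5000) = 1.6133 m
person approaches 0.6000·(0.1200+1.4667) = 0.9520 m
residual clearance needed = 0.0800+0.0050+0.0250 = 0.1100 m
S_min ≈ 0.2640+1.6133+0.9520+0.1100  ⇒  S_min = 4409/1500 m

S_min = 4409/1500 m = 2.9393 m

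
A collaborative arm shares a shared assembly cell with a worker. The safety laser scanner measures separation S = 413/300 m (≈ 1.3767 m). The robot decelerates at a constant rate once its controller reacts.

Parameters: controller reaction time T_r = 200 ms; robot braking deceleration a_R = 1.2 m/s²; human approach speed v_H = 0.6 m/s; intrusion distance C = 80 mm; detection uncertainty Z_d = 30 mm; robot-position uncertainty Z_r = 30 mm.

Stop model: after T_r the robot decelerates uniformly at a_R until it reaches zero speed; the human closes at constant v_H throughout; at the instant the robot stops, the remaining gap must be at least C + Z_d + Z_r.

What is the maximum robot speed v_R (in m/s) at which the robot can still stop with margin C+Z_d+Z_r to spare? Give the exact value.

v_R_max = 1 m/s = 1.0000 m/s

collect terms ⇒ (5/12)·v_R² + (7/10)·v_R + (-67/60) = 0
  disc = (7/10)² − 4·(5/12)·(-67/60) = 529/225 ; √disc = 23/15
  v_R = (−(7/10) + 23/15) / (2·(5/12)) = 1 m/s
check:
T_s = v_R/a_R = 1/(6/5) = 0.8333 s
reaction-phase robot travel = 1.0000·0.2000 = 0.2000 m
robot covers 1.0000·0.8333 − ½·1.2000·0.8333² = 0.4167 m while stopping
human closes 0.6000·1.0333 = 0.6200 m
C+Z_d+Z_r = 0.0800+0.0300+0.0300 = 0.1400 m
sum ≈ 0.2000+0.4167+0.6200+0.1400 ≈ 1.3767 m = S ✓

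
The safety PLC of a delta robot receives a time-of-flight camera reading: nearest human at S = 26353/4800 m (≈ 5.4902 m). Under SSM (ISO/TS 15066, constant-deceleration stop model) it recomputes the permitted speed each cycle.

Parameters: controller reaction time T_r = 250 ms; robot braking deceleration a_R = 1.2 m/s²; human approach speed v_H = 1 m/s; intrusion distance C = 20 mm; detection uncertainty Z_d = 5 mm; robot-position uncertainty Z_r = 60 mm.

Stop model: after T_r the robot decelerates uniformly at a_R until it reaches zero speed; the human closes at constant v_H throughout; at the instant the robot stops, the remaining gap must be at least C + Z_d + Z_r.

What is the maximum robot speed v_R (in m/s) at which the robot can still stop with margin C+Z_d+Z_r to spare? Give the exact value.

v_R_max = 49/20 m/s = 2.4500 m/s

at the boundary: (5/12)·v² + (13/12)·v + (-4949/960) = 0
  disc = (13/12)² − 4·(5/12)·(-4949/960) = 625/64 ; √disc = 25/8
  v_R = (−(13/12) + 25/8) / (2·(5/12)) = 49/20 m/s
check:
stop time T_s = (49/20)/(6/5) = 2.0417 s
reaction-phase robot travel = 2.4500·0.2500 = 0.6125 m
robot covers 2.4500·2.0417 − ½·1.2000·2.0417² = 2.5010 m while stopping
human over T_r+T_s: 1.0000·(0.2500+2.0417) = 2.2917 m
residual clearance needed = 0.0200+0.0050+0.0600 = 0.0850 m
sum ≈ 0.6125+2.5010+2.2917+0.0850 ≈ 5.4902 m = S ✓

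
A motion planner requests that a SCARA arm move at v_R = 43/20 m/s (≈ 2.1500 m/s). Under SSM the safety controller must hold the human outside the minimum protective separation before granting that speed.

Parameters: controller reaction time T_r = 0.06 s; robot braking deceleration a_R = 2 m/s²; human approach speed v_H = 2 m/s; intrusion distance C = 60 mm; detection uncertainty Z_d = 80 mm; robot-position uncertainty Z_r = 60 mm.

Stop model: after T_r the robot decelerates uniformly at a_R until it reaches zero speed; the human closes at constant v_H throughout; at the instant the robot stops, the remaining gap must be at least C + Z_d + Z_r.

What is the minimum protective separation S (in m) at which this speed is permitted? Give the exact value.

T_s = v_R/a_R = (43/20)/2 = 1.0750 s
robot covers v_R·T_r = 2.1500·0.0600 = 0.1290 m before braking
braking distance = 2.1500²/(2·2.0000) = 1.1556 m
person approaches 2.0000·(0.0600+1.0750) = 2.2700 m
residual clearance needed = 0.0600+0.0800+0.0600 = 0.2000 m
S_min ≈ 0.1290+1.1556+2.2700+0.2000  ⇒  S_min = 30037/8000 m

S_min = 30037/8000 m = 3.7546 m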